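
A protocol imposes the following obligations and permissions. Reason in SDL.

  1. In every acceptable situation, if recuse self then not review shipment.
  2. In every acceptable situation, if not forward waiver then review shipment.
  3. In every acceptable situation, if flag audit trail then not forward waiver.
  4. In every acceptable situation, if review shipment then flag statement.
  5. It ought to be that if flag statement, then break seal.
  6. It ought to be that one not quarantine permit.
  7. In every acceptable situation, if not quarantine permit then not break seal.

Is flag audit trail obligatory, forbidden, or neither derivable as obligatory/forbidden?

From premise 6 we have O(¬quarantine_permit).
With premise 7, O(¬quarantine_permit → ¬break_seal), the K-axiom yields O(¬break_seal).
The contrapositive of premise 5 (O(flag_statement → break_seal)) is O(¬break_seal → ¬flag_statement), and O(¬break_seal) is already established, so O(¬flag_statement).
Premise 4 is O(review_shipment → flag_statement); contrapositively O(¬flag_statement → ¬review_shipment). Since O(¬flag_statement) holds, K gives O(¬review_shipment).
Premise 2, O(¬forward_waiver → review_shipment), contraposes to O(¬review_shipment → forward_waiver); with O(¬review_shipment) we get O(forward_waiver).
The contrapositive of premise 3 (O(flag_audit_trail → ¬forward_waiver)) is O(forward_waiver → ¬flag_audit_trail), and O(forward_waiver) is already established, so O(¬flag_audit_trail).
Premise 1 does not contribute to this derivation.
Thus O(¬flag_audit_trail), which is F(flag_audit_trail): flag_audit_trail is forbidden.

Forbidden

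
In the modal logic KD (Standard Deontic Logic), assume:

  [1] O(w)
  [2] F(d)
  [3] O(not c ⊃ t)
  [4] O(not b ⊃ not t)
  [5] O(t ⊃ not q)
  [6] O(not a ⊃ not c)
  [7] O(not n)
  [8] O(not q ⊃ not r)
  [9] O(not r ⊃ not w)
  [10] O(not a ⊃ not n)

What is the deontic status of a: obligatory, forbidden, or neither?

Premise 1 states O(w) outright.
Premise 9, O(not r ⊃ not w), contraposes to O(w ⊃ r); with O(w) we get O(r).
Premise 8 is O(not q ⊃ not r); contrapositively O(r ⊃ q). Since O(r) holds, K gives O(q).
The contrapositive of premise 5 (O(t ⊃ not q)) is O(q ⊃ not t), and O(q) is already established, so O(not t).
Premise 3 is O(not c ⊃ t); contrapositively O(not t ⊃ c). Since O(not t) holds, K gives O(c).
Premise 6 is O(not a ⊃ not c); contrapositively O(c ⊃ a). Since O(c) holds, K gives O(a).
Premises 2, 4, 7, 10 do not contribute to this derivation.
Hence a is obligatory.

Obligatory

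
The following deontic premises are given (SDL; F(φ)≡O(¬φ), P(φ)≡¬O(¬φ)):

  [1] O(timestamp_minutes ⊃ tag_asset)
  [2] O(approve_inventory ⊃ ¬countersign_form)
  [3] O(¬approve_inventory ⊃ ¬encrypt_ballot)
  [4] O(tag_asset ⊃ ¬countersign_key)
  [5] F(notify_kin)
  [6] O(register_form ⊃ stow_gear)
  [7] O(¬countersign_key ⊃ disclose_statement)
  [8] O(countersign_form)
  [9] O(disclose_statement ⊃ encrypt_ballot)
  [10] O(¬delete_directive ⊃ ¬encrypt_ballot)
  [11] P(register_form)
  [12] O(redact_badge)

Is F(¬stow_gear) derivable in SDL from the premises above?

Premise 6 is O(register_form ⊃ stow_gear), but O(register_form) is not derivable from the premises (the permission P(register_form) asserts only ¬O(¬register_form), not O(register_form)), so it does not yield O(stow_gear).
No other premise forces O(stow_gear). An ideal world satisfying every premise can still have ¬stow_gear true, so F(¬stow_gear) is not derivable.

No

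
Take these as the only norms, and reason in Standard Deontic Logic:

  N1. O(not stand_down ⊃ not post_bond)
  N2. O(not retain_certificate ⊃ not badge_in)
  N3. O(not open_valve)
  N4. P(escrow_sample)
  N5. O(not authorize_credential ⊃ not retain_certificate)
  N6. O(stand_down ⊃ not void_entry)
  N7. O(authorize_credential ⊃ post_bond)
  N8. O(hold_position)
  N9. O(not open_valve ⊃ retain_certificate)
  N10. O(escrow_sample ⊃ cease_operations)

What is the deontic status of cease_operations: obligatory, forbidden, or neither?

Neither

Premise 10 is O(escrow_sample ⊃ cease_operations), but O(escrow_sample) is not derivable from the premises (the permission P(escrow_sample) asserts only not O(not escrow_sample), not O(escrow_sample)), so it does not yield O(cease_operations).
No premise or chain of K-axiom applications forces O(cease_operations), and none forces O(not cease_operations). So cease_operations is neither obligatory nor forbidden under these norms.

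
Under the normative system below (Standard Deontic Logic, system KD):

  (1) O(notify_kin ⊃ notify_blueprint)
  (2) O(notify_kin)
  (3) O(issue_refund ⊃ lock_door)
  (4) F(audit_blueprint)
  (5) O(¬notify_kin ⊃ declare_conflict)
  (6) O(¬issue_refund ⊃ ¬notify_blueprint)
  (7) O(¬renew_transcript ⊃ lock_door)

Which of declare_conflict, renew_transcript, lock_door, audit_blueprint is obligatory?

lock_door

From premise 2 we have O(notify_kin).
Applying K to premise 1 (O(notify_kin ⊃ notify_blueprint)) and O(notify_kin) yields O(notify_blueprint).
Premise 6, O(¬issue_refund ⊃ ¬notify_blueprint), contraposes to O(notify_blueprint ⊃ issue_refund); with O(notify_blueprint) we get O(issue_refund).
Premise 3 is O(issue_refund ⊃ lock_door); since O(issue_refund), deontic closure gives O(lock_door).
So O(lock_door) holds — lock_door is obligatory. None of the other listed options is made obligatory by any chain of premises.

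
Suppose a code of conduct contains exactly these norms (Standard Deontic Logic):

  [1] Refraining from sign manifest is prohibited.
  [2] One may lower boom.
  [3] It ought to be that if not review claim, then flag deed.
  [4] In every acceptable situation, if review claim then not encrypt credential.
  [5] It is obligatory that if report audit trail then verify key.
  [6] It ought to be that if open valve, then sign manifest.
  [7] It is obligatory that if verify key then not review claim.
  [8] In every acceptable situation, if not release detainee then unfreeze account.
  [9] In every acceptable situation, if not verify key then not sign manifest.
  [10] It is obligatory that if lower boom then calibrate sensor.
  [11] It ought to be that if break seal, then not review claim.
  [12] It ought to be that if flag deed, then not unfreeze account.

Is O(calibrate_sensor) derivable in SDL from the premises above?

No

Premise 10 is O(lower_boom → calibrate_sensor), but O(lower_boom) is not derivable from the premises (the permission P(lower_boom) asserts only ¬O(¬lower_boom), not O(lower_boom)), so it does not yield O(calibrate_sensor).
No other premise forces O(calibrate_sensor). An ideal world satisfying every premise can still have calibrate_sensor false, so O(calibrate_sensor) is not derivable.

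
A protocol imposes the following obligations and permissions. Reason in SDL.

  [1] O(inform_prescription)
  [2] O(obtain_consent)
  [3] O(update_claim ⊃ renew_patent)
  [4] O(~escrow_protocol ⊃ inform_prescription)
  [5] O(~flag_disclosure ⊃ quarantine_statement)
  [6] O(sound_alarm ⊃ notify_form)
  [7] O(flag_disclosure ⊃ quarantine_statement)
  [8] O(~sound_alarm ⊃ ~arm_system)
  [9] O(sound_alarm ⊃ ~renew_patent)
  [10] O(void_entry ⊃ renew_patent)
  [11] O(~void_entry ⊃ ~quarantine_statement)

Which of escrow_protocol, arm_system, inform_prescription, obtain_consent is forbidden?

arm_system

Premises 7 and 5 cover both cases: O(flag_disclosure ⊃ quarantine_statement) and O(~flag_disclosure ⊃ quarantine_statement). Since flag_disclosure ∨ ~flag_disclosure is a tautology, O(quarantine_statement) follows.
Premise 11, O(~void_entry ⊃ ~quarantine_statement), contraposes to O(quarantine_statement ⊃ void_entry); with O(quarantine_statement) we get O(void_entry).
With premise 10, O(void_entry ⊃ renew_patent), the K-axiom yields O(renew_patent).
Premise 9 is O(sound_alarm ⊃ ~renew_patent); contrapositively O(renew_patent ⊃ ~sound_alarm). Since O(renew_patent) holds, K gives O(~sound_alarm).
Applying K to premise 8 (O(~sound_alarm ⊃ ~arm_system)) and O(~sound_alarm) yields O(~arm_system).
So O(~arm_system) holds, i.e. arm_system is forbidden. None of the other listed options is forbidden under the premises.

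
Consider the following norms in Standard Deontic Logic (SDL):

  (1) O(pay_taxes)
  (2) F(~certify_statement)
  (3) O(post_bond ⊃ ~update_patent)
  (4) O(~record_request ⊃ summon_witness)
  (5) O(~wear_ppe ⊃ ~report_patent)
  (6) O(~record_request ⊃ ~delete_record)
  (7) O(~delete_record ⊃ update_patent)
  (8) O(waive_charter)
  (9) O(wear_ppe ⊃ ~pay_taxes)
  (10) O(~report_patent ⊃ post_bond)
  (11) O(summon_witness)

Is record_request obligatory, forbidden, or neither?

Obligatory

Premise 1 states O(pay_taxes) outright.
The contrapositive of premise 9 (O(wear_ppe ⊃ ~pay_taxes)) is O(pay_taxes ⊃ ~wear_ppe), and O(pay_taxes) is already established, so O(~wear_ppe).
Applying K to premise 5 (O(~wear_ppe ⊃ ~report_patent)) and O(~wear_ppe) yields O(~report_patent).
Premise 10 is O(~report_patent ⊃ post_bond); since O(~report_patent), deontic closure gives O(post_bond).
From O(post_bond) and premise 3, O(post_bond ⊃ ~update_patent), we obtain O(~update_patent).
Premise 7 is O(~delete_record ⊃ update_patent); contrapositively O(~update_patent ⊃ delete_record). Since O(~update_patent) holds, K gives O(delete_record).
The contrapositive of premise 6 (O(~record_request ⊃ ~delete_record)) is O(delete_record ⊃ record_request), and O(delete_record) is already established, so O(record_request).
Premises 2, 4, 8, 11 do not contribute to this derivation.
Hence record_request is obligatory.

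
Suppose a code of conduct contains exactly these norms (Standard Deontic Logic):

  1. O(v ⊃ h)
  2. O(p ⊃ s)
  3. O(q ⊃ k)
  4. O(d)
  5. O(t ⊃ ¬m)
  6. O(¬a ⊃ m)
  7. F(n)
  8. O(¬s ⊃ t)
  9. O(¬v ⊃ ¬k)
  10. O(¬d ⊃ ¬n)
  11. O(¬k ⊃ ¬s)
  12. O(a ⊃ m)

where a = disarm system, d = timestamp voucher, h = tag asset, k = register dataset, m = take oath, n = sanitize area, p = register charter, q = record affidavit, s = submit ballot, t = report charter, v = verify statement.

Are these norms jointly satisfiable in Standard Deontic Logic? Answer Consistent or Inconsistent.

Premise 10 is O(¬d ⊃ ¬n); even if O(¬n) held, inferring O(¬d) would be affirming the consequent — invalid.
So O(¬d) is not derivable, and the apparent clash with O(d) does not arise.
A world satisfying every obligation exists (e.g. a=false, d=true, h=true, k=true, m=true, n=false, p=false, q=false, s=true, t=false, v=true); no atom is both obligatory and forbidden, so the set is consistent.

Consistent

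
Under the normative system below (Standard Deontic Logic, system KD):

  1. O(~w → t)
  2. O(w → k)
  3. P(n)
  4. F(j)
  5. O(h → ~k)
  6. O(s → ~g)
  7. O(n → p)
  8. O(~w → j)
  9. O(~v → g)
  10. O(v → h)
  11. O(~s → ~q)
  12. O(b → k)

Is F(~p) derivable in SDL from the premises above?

Premise 7 is O(n → p), but O(n) is not derivable from the premises (the permission P(n) asserts only ~O(~n), not O(n)), so it does not yield O(p).
No other premise forces O(p). An ideal world satisfying every premise can still have ~p true, so F(~p) is not derivable.

No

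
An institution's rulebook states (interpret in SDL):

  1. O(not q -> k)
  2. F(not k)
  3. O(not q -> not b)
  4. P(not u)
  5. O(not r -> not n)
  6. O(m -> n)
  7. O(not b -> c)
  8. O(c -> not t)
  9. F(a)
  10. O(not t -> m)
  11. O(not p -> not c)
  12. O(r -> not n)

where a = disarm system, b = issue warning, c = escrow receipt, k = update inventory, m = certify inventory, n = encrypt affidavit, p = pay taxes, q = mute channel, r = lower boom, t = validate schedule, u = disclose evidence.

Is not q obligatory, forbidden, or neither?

Premises 5 and 12 cover both cases: O(not r -> not n) and O(r -> not n). Since not r ∨ r is a tautology, O(not n) follows.
The contrapositive of premise 6 (O(m -> n)) is O(not n -> not m), and O(not n) is already established, so O(not m).
Premise 10, O(not t -> m), contraposes to O(not m -> t); with O(not m) we get O(t).
Premise 8 is O(c -> not t); contrapositively O(t -> not c). Since O(t) holds, K gives O(not c).
Premise 7, O(not b -> c), contraposes to O(not c -> b); with O(not c) we get O(b).
The contrapositive of premise 3 (O(not q -> not b)) is O(b -> q), and O(b) is already established, so O(q).
Premises 1, 2, 4, 9, 11 do not contribute to this derivation.
Thus O(q), which is F(not q): not q is forbidden.

Forbidden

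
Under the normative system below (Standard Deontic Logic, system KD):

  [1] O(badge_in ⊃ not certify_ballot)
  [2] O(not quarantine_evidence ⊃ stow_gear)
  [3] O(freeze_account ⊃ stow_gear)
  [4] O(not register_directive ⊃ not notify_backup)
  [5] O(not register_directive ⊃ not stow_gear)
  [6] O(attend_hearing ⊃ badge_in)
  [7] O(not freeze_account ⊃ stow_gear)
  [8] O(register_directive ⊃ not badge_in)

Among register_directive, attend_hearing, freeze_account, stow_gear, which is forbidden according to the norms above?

attend_hearing

Premises 3 and 7 are O(freeze_account ⊃ stow_gear) and O(not freeze_account ⊃ stow_gear); every ideal world satisfies freeze_account or not freeze_account, so in either case stow_gear holds — hence O(stow_gear).
The contrapositive of premise 5 (O(not register_directive ⊃ not stow_gear)) is O(stow_gear ⊃ register_directive), and O(stow_gear) is already established, so O(register_directive).
Applying K to premise 8 (O(register_directive ⊃ not badge_in)) and O(register_directive) yields O(not badge_in).
Premise 6 is O(attend_hearing ⊃ badge_in); contrapositively O(not badge_in ⊃ not attend_hearing). Since O(not badge_in) holds, K gives O(not attend_hearing).
So O(not attend_hearing) holds, i.e. attend_hearing is forbidden. None of the other listed options is forbidden under the premises.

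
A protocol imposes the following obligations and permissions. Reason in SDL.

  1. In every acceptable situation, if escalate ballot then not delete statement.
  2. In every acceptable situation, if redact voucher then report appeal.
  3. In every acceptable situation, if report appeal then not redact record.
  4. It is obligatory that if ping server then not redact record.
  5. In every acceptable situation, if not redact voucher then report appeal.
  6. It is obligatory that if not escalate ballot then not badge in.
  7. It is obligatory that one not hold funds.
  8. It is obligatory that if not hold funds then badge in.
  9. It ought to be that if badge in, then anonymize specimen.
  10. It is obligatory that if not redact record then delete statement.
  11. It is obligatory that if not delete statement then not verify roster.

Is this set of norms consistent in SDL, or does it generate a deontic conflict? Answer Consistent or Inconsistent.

By case analysis on ¬redact_voucher: premise 5 gives O(¬redact_voucher → report_appeal) and premise 2 gives O(redact_voucher → report_appeal), so O(report_appeal) either way.
Premise 3 is O(report_appeal → ¬redact_record); since O(report_appeal), deontic closure gives O(¬redact_record).
Applying K to premise 10 (O(¬redact_record → delete_statement)) and O(¬redact_record) yields O(delete_statement).
Premise 1 is O(escalate_ballot → ¬delete_statement); contrapositively O(delete_statement → ¬escalate_ballot). Since O(delete_statement) holds, K gives O(¬escalate_ballot).
With premise 6, O(¬escalate_ballot → ¬badge_in), the K-axiom yields O(¬badge_in).
Premise 8 is O(¬hold_funds → badge_in); contrapositively O(¬badge_in → hold_funds). Since O(¬badge_in) holds, K gives O(hold_funds).
But premise 7 directly asserts O(¬hold_funds).
We now have both O(hold_funds) and O(¬hold_funds) — hold_funds is simultaneously obligatory and forbidden, violating the D-axiom.

Inconsistent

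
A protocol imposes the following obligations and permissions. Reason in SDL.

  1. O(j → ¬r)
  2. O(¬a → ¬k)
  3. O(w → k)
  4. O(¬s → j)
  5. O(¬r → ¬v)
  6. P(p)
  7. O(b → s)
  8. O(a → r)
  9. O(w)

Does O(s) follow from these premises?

Yes

Premise 9 states O(w) outright.
From O(w) and premise 3, O(w → k), we obtain O(k).
Premise 2, O(¬a → ¬k), contraposes to O(k → a); with O(k) we get O(a).
From O(a) and premise 8, O(a → r), we obtain O(r).
The contrapositive of premise 1 (O(j → ¬r)) is O(r → ¬j), and O(r) is already established, so O(¬j).
Premise 4, O(¬s → j), contraposes to O(¬j → s); with O(¬j) we get O(s).
Premises 5, 6, 7 do not contribute to this derivation.
So O(s) follows.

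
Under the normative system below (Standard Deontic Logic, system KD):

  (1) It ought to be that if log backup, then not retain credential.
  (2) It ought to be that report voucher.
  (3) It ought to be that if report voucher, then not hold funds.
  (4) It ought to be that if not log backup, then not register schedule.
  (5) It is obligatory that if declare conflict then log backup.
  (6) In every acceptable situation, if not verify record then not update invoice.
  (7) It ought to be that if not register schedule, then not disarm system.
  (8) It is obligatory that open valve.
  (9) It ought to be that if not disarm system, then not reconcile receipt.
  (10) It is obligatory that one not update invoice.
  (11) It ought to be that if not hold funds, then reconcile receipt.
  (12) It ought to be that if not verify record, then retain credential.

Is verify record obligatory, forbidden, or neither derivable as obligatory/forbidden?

Premise 2 gives O(report_voucher).
From O(report_voucher) and premise 3, O(report_voucher → ¬hold_funds), we obtain O(¬hold_funds).
With premise 11, O(¬hold_funds → reconcile_receipt), the K-axiom yields O(reconcile_receipt).
Premise 9 is O(¬disarm_system → ¬reconcile_receipt); contrapositively O(reconcile_receipt → disarm_system). Since O(reconcile_receipt) holds, K gives O(disarm_system).
The contrapositive of premise 7 (O(¬register_schedule → ¬disarm_system)) is O(disarm_system → register_schedule), and O(disarm_system) is already established, so O(register_schedule).
Premise 4 is O(¬log_backup → ¬register_schedule); contrapositively O(register_schedule → log_backup). Since O(register_schedule) holds, K gives O(log_backup).
From O(log_backup) and premise 1, O(log_backup → ¬retain_credential), we obtain O(¬retain_credential).
Premise 12 is O(¬verify_record → retain_credential); contrapositively O(¬retain_credential → verify_record). Since O(¬retain_credential) holds, K gives O(verify_record).
Premises 5, 6, 8, 10 do not contribute to this derivation.
Hence verify_record is obligatory.

Obligatory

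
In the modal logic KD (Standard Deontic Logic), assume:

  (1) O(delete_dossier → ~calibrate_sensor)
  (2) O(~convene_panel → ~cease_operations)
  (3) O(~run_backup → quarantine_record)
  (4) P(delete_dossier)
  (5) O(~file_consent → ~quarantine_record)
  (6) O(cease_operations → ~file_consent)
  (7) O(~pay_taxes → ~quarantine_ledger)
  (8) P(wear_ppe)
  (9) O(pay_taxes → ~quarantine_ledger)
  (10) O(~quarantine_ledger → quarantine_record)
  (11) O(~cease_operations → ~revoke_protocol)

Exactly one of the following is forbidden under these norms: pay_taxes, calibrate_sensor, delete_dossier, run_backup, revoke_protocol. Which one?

revoke_protocol

By case analysis on pay_taxes: premise 9 gives O(pay_taxes → ~quarantine_ledger) and premise 7 gives O(~pay_taxes → ~quarantine_ledger), so O(~quarantine_ledger) either way.
Premise 10 is O(~quarantine_ledger → quarantine_record); since O(~quarantine_ledger), deontic closure gives O(quarantine_record).
The contrapositive of premise 5 (O(~file_consent → ~quarantine_record)) is O(quarantine_record → file_consent), and O(quarantine_record) is already established, so O(file_consent).
The contrapositive of premise 6 (O(cease_operations → ~file_consent)) is O(file_consent → ~cease_operations), and O(file_consent) is already established, so O(~cease_operations).
From O(~cease_operations) and premise 11, O(~cease_operations → ~revoke_protocol), we obtain O(~revoke_protocol).
So O(~revoke_protocol) holds, i.e. revoke_protocol is forbidden. None of the other listed options is forbidden under the premises.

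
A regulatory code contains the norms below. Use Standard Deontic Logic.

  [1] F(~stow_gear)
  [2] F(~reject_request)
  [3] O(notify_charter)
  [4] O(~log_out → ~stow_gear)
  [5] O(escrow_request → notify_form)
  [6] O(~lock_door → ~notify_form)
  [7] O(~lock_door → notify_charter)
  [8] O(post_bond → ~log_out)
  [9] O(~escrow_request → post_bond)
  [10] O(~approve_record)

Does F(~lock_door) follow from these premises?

Yes

Premise 1, F(~stow_gear), is equivalent to O(stow_gear).
The contrapositive of premise 4 (O(~log_out → ~stow_gear)) is O(stow_gear → log_out), and O(stow_gear) is already established, so O(log_out).
Premise 8 is O(post_bond → ~log_out); contrapositively O(log_out → ~post_bond). Since O(log_out) holds, K gives O(~post_bond).
Premise 9, O(~escrow_request → post_bond), contraposes to O(~post_bond → escrow_request); with O(~post_bond) we get O(escrow_request).
Applying K to premise 5 (O(escrow_request → notify_form)) and O(escrow_request) yields O(notify_form).
Premise 6 is O(~lock_door → ~notify_form); contrapositively O(notify_form → lock_door). Since O(notify_form) holds, K gives O(lock_door).
Premises 2, 3, 7, 10 do not contribute to this derivation.
So O(lock_door) holds, i.e. F(~lock_door). The claim follows.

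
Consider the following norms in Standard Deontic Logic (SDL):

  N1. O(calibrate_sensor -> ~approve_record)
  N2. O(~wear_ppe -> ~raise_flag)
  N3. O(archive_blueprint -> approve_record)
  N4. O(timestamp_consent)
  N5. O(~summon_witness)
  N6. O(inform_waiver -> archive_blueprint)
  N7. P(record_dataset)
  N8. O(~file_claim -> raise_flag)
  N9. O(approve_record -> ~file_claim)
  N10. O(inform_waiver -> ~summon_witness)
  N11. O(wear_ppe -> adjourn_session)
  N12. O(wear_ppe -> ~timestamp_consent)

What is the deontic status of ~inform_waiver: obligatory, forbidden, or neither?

Obligatory

Premise 4 states O(timestamp_consent) outright.
The contrapositive of premise 12 (O(wear_ppe -> ~timestamp_consent)) is O(timestamp_consent -> ~wear_ppe), and O(timestamp_consent) is already established, so O(~wear_ppe).
Premise 2 is O(~wear_ppe -> ~raise_flag); since O(~wear_ppe), deontic closure gives O(~raise_flag).
Premise 8 is O(~file_claim -> raise_flag); contrapositively O(~raise_flag -> file_claim). Since O(~raise_flag) holds, K gives O(file_claim).
Premise 9 is O(approve_record -> ~file_claim); contrapositively O(file_claim -> ~approve_record). Since O(file_claim) holds, K gives O(~approve_record).
The contrapositive of premise 3 (O(archive_blueprint -> approve_record)) is O(~approve_record -> ~archive_blueprint), and O(~approve_record) is already established, so O(~archive_blueprint).
Premise 6, O(inform_waiver -> archive_blueprint), contraposes to O(~archive_blueprint -> ~inform_waiver); with O(~archive_blueprint) we get O(~inform_waiver).
Premises 1, 5, 7, 10, 11 do not contribute to this derivation.
Hence ~inform_waiver is obligatory.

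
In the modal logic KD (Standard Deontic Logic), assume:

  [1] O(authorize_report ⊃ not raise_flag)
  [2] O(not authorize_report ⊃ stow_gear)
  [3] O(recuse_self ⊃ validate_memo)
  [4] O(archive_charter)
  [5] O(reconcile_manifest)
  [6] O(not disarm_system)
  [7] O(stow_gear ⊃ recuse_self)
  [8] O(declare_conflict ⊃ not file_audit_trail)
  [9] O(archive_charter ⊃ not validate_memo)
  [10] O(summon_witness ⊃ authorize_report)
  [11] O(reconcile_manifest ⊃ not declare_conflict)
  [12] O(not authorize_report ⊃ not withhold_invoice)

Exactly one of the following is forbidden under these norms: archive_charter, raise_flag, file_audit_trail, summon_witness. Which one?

Premise 4 states O(archive_charter) outright.
Applying K to premise 9 (O(archive_charter ⊃ not validate_memo)) and O(archive_charter) yields O(not validate_memo).
Premise 3, O(recuse_self ⊃ validate_memo), contraposes to O(not validate_memo ⊃ not recuse_self); with O(not validate_memo) we get O(not recuse_self).
Premise 7 is O(stow_gear ⊃ recuse_self); contrapositively O(not recuse_self ⊃ not stow_gear). Since O(not recuse_self) holds, K gives O(not stow_gear).
Premise 2 is O(not authorize_report ⊃ stow_gear); contrapositively O(not stow_gear ⊃ authorize_report). Since O(not stow_gear) holds, K gives O(authorize_report).
Premise 1 is O(authorize_report ⊃ not raise_flag); since O(authorize_report), deontic closure gives O(not raise_flag).
So O(not raise_flag) holds, i.e. raise_flag is forbidden. None of the other listed options is forbidden under the premises.

raise_flag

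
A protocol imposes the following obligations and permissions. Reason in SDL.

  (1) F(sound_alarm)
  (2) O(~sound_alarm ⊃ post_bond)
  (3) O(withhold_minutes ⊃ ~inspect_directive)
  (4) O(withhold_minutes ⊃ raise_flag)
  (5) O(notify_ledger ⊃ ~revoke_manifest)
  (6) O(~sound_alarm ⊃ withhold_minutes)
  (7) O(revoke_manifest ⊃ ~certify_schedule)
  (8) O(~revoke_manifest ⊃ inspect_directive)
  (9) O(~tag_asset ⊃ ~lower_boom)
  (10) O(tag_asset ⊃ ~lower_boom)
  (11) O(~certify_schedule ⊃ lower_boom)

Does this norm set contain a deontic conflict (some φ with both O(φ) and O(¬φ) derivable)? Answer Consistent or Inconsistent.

Premises 9 and 10 are O(~tag_asset ⊃ ~lower_boom) and O(tag_asset ⊃ ~lower_boom); every ideal world satisfies ~tag_asset or tag_asset, so in either case ~lower_boom holds — hence O(~lower_boom).
The contrapositive of premise 11 (O(~certify_schedule ⊃ lower_boom)) is O(~lower_boom ⊃ certify_schedule), and O(~lower_boom) is already established, so O(certify_schedule).
Premise 7 is O(revoke_manifest ⊃ ~certify_schedule); contrapositively O(certify_schedule ⊃ ~revoke_manifest). Since O(certify_schedule) holds, K gives O(~revoke_manifest).
With premise 8, O(~revoke_manifest ⊃ inspect_directive), the K-axiom yields O(inspect_directive).
The contrapositive of premise 3 (O(withhold_minutes ⊃ ~inspect_directive)) is O(inspect_directive ⊃ ~withhold_minutes), and O(inspect_directive) is already established, so O(~withhold_minutes).
The contrapositive of premise 6 (O(~sound_alarm ⊃ withhold_minutes)) is O(~withhold_minutes ⊃ sound_alarm), and O(~withhold_minutes) is already established, so O(sound_alarm).
But premise 1, F(sound_alarm), means O(~sound_alarm).
We now have both O(sound_alarm) and O(~sound_alarm) — sound_alarm is simultaneously obligatory and forbidden, violating the D-axiom.

Inconsistent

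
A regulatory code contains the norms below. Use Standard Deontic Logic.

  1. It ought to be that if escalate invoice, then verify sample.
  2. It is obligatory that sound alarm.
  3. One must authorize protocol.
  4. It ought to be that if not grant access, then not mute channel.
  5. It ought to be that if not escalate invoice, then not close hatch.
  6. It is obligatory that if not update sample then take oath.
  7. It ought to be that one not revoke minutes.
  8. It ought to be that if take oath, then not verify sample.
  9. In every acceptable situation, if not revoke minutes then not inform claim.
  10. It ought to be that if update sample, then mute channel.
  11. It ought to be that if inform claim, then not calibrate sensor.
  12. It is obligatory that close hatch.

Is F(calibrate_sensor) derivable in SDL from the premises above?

No

Premise 11 is O(inform_claim → ¬calibrate_sensor), but O(inform_claim) is not derivable from the premises, so it does not yield O(¬calibrate_sensor).
No other premise forces O(¬calibrate_sensor). An ideal world satisfying every premise can still have calibrate_sensor true, so F(calibrate_sensor) is not derivable.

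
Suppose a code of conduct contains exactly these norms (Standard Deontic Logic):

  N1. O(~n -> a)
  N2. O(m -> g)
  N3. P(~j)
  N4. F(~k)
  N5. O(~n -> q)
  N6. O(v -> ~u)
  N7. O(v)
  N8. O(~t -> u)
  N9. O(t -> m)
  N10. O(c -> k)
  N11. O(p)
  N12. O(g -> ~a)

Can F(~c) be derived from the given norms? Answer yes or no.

No

Premise 10 is O(c -> k); even if O(k) held, inferring O(c) would be affirming the consequent — invalid.
No other premise forces O(c). An ideal world satisfying every premise can still have ~c true, so F(~c) is not derivable.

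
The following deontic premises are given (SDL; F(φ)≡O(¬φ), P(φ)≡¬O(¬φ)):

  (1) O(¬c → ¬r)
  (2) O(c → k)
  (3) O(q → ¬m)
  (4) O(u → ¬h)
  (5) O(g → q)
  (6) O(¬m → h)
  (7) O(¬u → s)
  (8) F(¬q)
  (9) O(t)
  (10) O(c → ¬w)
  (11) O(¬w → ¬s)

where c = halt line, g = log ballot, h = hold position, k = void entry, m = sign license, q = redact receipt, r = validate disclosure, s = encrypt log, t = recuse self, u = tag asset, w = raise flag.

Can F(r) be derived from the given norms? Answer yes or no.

Premise 8 is F(¬q), i.e. O(q).
Premise 3 is O(q → ¬m); since O(q), deontic closure gives O(¬m).
With premise 6, O(¬m → h), the K-axiom yields O(h).
Premise 4, O(u → ¬h), contraposes to O(h → ¬u); with O(h) we get O(¬u).
Premise 7 is O(¬u → s); since O(¬u), deontic closure gives O(s).
Premise 11, O(¬w → ¬s), contraposes to O(s → w); with O(s) we get O(w).
Premise 10 is O(c → ¬w); contrapositively O(w → ¬c). Since O(w) holds, K gives O(¬c).
From O(¬c) and premise 1, O(¬c → ¬r), we obtain O(¬r).
Premises 2, 5, 9 do not contribute to this derivation.
So O(¬r) holds, i.e. F(r). The claim follows.

Yes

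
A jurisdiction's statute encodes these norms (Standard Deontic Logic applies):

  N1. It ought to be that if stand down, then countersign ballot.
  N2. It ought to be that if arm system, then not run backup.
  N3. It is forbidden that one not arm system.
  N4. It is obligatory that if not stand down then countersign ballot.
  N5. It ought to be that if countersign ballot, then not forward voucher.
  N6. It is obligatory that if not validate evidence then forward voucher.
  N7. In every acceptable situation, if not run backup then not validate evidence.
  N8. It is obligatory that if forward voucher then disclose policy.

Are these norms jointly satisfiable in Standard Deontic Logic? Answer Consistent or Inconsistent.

Inconsistent

By case analysis on stand_down: premise 1 gives O(stand_down → countersign_ballot) and premise 4 gives O(¬stand_down → countersign_ballot), so O(countersign_ballot) either way.
Premise 5 is O(countersign_ballot → ¬forward_voucher); since O(countersign_ballot), deontic closure gives O(¬forward_voucher).
The contrapositive of premise 6 (O(¬validate_evidence → forward_voucher)) is O(¬forward_voucher → validate_evidence), and O(¬forward_voucher) is already established, so O(validate_evidence).
Premise 7 is O(¬run_backup → ¬validate_evidence); contrapositively O(validate_evidence → run_backup). Since O(validate_evidence) holds, K gives O(run_backup).
Premise 2 is O(arm_system → ¬run_backup); contrapositively O(run_backup → ¬arm_system). Since O(run_backup) holds, K gives O(¬arm_system).
But premise 3, F(¬arm_system), means O(arm_system).
We now have both O(¬arm_system) and O(arm_system) — arm_system is simultaneously obligatory and forbidden, violating the D-axiom.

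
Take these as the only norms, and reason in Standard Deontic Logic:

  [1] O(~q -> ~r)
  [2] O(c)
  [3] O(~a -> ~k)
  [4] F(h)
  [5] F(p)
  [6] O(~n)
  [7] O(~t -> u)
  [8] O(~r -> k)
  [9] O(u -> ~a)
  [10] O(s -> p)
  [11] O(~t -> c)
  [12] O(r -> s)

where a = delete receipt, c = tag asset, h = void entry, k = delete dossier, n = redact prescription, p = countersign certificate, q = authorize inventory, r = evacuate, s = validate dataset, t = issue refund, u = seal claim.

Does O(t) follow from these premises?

Premise 5, F(p), is equivalent to O(~p).
Premise 10 is O(s -> p); contrapositively O(~p -> ~s). Since O(~p) holds, K gives O(~s).
The contrapositive of premise 12 (O(r -> s)) is O(~s -> ~r), and O(~s) is already established, so O(~r).
Applying K to premise 8 (O(~r -> k)) and O(~r) yields O(k).
Premise 3 is O(~a -> ~k); contrapositively O(k -> a). Since O(k) holds, K gives O(a).
Premise 9 is O(u -> ~a); contrapositively O(a -> ~u). Since O(a) holds, K gives O(~u).
Premise 7, O(~t -> u), contraposes to O(~u -> t); with O(~u) we get O(t).
Premises 1, 2, 4, 6, 11 do not contribute to this derivation.
So O(t) follows.

Yes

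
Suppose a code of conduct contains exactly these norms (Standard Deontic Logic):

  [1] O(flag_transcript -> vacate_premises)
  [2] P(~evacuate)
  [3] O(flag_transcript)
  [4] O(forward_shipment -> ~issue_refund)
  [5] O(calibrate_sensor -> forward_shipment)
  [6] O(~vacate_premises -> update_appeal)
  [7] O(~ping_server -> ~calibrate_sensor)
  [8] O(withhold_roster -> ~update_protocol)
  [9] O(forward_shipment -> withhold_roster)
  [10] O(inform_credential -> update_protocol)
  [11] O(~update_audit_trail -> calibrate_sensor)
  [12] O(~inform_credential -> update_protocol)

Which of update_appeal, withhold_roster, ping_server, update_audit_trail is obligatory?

update_audit_trail

Premises 12 and 10 cover both cases: O(~inform_credential -> update_protocol) and O(inform_credential -> update_protocol). Since ~inform_credential ∨ inform_credential is a tautology, O(update_protocol) follows.
The contrapositive of premise 8 (O(withhold_roster -> ~update_protocol)) is O(update_protocol -> ~withhold_roster), and O(update_protocol) is already established, so O(~withhold_roster).
The contrapositive of premise 9 (O(forward_shipment -> withhold_roster)) is O(~withhold_roster -> ~forward_shipment), and O(~withhold_roster) is already established, so O(~forward_shipment).
Premise 5 is O(calibrate_sensor -> forward_shipment); contrapositively O(~forward_shipment -> ~calibrate_sensor). Since O(~forward_shipment) holds, K gives O(~calibrate_sensor).
The contrapositive of premise 11 (O(~update_audit_trail -> calibrate_sensor)) is O(~calibrate_sensor -> update_audit_trail), and O(~calibrate_sensor) is already established, so O(update_audit_trail).
So O(update_audit_trail) holds — update_audit_trail is obligatory. None of the other listed options is made obligatory by any chain of premises.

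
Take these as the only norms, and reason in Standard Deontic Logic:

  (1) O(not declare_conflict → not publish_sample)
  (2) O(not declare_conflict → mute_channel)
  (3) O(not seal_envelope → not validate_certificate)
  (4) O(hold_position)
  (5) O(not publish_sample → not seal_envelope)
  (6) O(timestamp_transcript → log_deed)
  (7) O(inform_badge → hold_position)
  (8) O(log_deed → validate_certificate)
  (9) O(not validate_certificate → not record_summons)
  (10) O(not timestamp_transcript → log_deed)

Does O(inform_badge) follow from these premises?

Premise 7 is O(inform_badge → hold_position); even if O(hold_position) held, inferring O(inform_badge) would be affirming the consequent — invalid.
No other premise forces O(inform_badge). An ideal world satisfying every premise can still have inform_badge false, so O(inform_badge) is not derivable.

No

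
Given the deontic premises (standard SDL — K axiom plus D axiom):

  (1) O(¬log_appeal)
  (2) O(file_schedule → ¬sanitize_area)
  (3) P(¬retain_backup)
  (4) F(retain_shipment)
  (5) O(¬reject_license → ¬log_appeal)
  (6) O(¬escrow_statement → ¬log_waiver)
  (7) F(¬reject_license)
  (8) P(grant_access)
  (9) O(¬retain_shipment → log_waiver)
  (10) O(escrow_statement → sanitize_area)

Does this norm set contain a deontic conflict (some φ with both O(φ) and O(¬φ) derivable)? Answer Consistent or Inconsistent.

Consistent

Premise 5 is O(¬reject_license → ¬log_appeal); even if O(¬log_appeal) held, inferring O(¬reject_license) would be affirming the consequent — invalid.
So O(¬reject_license) is not derivable, and the apparent clash with O(reject_license) does not arise.
A world satisfying every obligation exists (e.g. escrow_statement=true, file_schedule=false, grant_access=false, log_appeal=false, log_waiver=true, reject_license=true, retain_backup=false, retain_shipment=false, sanitize_area=true); no atom is both obligatory and forbidden, so the set is consistent.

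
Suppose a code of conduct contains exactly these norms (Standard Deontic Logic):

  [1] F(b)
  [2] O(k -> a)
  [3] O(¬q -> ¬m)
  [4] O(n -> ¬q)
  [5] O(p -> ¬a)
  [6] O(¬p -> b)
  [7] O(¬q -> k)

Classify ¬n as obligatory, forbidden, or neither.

Obligatory

F(b) at premise 1 means O(¬b).
Premise 6 is O(¬p -> b); contrapositively O(¬b -> p). Since O(¬b) holds, K gives O(p).
Applying K to premise 5 (O(p -> ¬a)) and O(p) yields O(¬a).
The contrapositive of premise 2 (O(k -> a)) is O(¬a -> ¬k), and O(¬a) is already established, so O(¬k).
Premise 7 is O(¬q -> k); contrapositively O(¬k -> q). Since O(¬k) holds, K gives O(q).
Premise 4, O(n -> ¬q), contraposes to O(q -> ¬n); with O(q) we get O(¬n).
Premise 3 does not contribute to this derivation.
Hence ¬n is obligatory.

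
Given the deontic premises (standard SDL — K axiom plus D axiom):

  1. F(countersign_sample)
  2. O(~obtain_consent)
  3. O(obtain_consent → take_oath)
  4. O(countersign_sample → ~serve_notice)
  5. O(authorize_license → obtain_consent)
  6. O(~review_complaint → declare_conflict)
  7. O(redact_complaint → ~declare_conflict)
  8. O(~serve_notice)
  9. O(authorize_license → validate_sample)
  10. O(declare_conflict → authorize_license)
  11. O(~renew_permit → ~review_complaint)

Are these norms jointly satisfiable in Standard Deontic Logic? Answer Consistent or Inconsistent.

Consistent

Premise 4 is O(countersign_sample → ~serve_notice); even if O(~serve_notice) held, inferring O(countersign_sample) would be affirming the consequent — invalid.
So O(countersign_sample) is not derivable, and the apparent clash with O(~countersign_sample) does not arise.
A world satisfying every obligation exists (e.g. authorize_license=false, countersign_sample=false, declare_conflict=false, obtain_consent=false, redact_complaint=false, renew_permit=true, review_complaint=true, serve_notice=false, take_oath=false, validate_sample=false); no atom is both obligatory and forbidden, so the set is consistent.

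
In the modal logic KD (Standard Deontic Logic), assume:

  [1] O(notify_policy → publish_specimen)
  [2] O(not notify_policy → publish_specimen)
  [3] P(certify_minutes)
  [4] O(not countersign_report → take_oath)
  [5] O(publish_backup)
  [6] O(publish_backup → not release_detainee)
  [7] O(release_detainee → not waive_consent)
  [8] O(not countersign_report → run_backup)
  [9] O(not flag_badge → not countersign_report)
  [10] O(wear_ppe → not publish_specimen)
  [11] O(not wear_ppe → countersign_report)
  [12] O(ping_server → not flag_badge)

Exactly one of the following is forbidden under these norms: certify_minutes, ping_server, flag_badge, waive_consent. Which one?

ping_server

By case analysis on not notify_policy: premise 2 gives O(not notify_policy → publish_specimen) and premise 1 gives O(notify_policy → publish_specimen), so O(publish_specimen) either way.
Premise 10 is O(wear_ppe → not publish_specimen); contrapositively O(publish_specimen → not wear_ppe). Since O(publish_specimen) holds, K gives O(not wear_ppe).
From O(not wear_ppe) and premise 11, O(not wear_ppe → countersign_report), we obtain O(countersign_report).
Premise 9 is O(not flag_badge → not countersign_report); contrapositively O(countersign_report → flag_badge). Since O(countersign_report) holds, K gives O(flag_badge).
Premise 12 is O(ping_server → not flag_badge); contrapositively O(flag_badge → not ping_server). Since O(flag_badge) holds, K gives O(not ping_server).
So O(not ping_server) holds, i.e. ping_server is forbidden. None of the other listed options is forbidden under the premises.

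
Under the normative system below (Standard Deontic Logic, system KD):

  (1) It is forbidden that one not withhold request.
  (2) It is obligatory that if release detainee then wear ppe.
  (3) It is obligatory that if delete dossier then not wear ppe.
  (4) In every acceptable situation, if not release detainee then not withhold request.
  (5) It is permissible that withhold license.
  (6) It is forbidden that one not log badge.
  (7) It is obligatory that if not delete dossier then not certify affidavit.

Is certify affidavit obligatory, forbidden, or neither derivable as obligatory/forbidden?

Forbidden

Premise 1 is F(¬withhold_request), i.e. O(withhold_request).
Premise 4 is O(¬release_detainee → ¬withhold_request); contrapositively O(withhold_request → release_detainee). Since O(withhold_request) holds, K gives O(release_detainee).
From O(release_detainee) and premise 2, O(release_detainee → wear_ppe), we obtain O(wear_ppe).
Premise 3 is O(delete_dossier → ¬wear_ppe); contrapositively O(wear_ppe → ¬delete_dossier). Since O(wear_ppe) holds, K gives O(¬delete_dossier).
Premise 7 is O(¬delete_dossier → ¬certify_affidavit); since O(¬delete_dossier), deontic closure gives O(¬certify_affidavit).
Premises 5, 6 do not contribute to this derivation.
Thus O(¬certify_affidavit), which is F(certify_affidavit): certify_affidavit is forbidden.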